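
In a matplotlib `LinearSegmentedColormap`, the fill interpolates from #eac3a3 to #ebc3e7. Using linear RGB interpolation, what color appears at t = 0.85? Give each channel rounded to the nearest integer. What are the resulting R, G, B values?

#eac3a3 → (234, 195, 163); #ebc3e7 → (235, 195, 231).
R = 234 + 0.85 × (235 − 234) = 234 + 0.85 × 1 = 234.85 → 235
G = 195 + 0.85 × (195 − 195) = 195 + 0.85 × 0 = 195 → 195
B = 163 + 0.85 × (231 − 163) = 163 + 0.85 × 68 = 220.8 → 221

(235, 195, 221)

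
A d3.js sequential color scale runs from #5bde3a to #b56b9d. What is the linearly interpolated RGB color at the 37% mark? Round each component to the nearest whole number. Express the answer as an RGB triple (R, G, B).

#5bde3a → (91, 222, 58); #b56b9d → (181, 107, 157).
37% corresponds to t = 0.37.
R = 91 + 0.37 × (181 − 91) = 91 + 0.37 × 90 = 124.3 → 124
G = 222 + 0.37 × (107 − 222) = 222 + 0.37 × -115 = 179.45 → 179
B = 58 + 0.37 × (157 − 58) = 58 + 0.37 × 99 = 94.63 → 95

(124, 179, 95)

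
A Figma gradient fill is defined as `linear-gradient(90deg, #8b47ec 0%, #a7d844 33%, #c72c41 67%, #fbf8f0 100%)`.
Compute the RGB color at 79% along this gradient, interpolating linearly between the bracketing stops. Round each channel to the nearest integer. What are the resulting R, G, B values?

(218, 118, 129)

79% lies between the 67% and 100% stops, so the local fraction is t = (79 − 67)/(100 − 67) = 12/33 ≈ 0.3636.
#c72c41 → (199, 44, 65); #fbf8f0 → (251, 248, 240).
R = 199 + 0.3636 × (251 − 199) = 217.907 → 218
G = 44 + 0.3636 × (248 − 44) = 118.174 → 118
B = 65 + 0.3636 × (240 − 65) = 128.63 → 129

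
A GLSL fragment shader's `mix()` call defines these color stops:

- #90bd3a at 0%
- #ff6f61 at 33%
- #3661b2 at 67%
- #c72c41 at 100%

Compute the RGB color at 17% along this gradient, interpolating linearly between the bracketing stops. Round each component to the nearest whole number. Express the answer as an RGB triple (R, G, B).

17% lies between the 0% and 33% stops, so the local fraction is t = (17 − 0)/(33 − 0) = 17/33 ≈ 0.5152.
#90bd3a → (144, 189, 58); #ff6f61 → (255, 111, 97).
R = 144 + 0.5152 × (255 − 144) = 201.187 → 201
G = 189 + 0.5152 × (111 − 189) = 148.814 → 149
B = 58 + 0.5152 × (97 − 58) = 78.093 → 78

(201, 149, 78)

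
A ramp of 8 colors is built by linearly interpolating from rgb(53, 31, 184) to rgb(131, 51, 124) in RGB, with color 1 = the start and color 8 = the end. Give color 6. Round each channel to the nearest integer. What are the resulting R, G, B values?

With 8 swatches and endpoints inclusive, swatch 6 sits at t = (6 − 1)/(8 − 1) = 5/7 ≈ 0.7143.
R = 53 + 0.7143 × (131 − 53) = 108.715 → 109
G = 31 + 0.7143 × (51 − 31) = 45.286 → 45
B = 184 + 0.7143 × (124 − 184) = 141.142 → 141

(109, 45, 141)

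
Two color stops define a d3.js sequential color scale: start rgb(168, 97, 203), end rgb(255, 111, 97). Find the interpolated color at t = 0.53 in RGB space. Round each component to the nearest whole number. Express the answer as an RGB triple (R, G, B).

(214, 104, 147)

R = 168 + 0.53 × (255 − 168) = 168 + 0.53 × 87 = 214.11 → 214
G = 97 + 0.53 × (111 − 97) = 97 + 0.53 × 14 = 104.42 → 104
B = 203 + 0.53 × (97 − 203) = 203 + 0.53 × -106 = 146.82 → 147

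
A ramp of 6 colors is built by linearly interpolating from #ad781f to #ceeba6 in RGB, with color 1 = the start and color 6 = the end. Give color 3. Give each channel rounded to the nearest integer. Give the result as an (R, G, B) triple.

With 6 swatches and endpoints inclusive, swatch 3 sits at t = (3 − 1)/(6 − 1) = 2/5 ≈ 0.4.
#ad781f → (173, 120, 31); #ceeba6 → (206, 235, 166).
R = 173 + 0.4 × (206 − 173) = 186.2 → 186
G = 120 + 0.4 × (235 − 120) = 166 → 166
B = 31 + 0.4 × (166 − 31) = 85 → 85

(186, 166, 85)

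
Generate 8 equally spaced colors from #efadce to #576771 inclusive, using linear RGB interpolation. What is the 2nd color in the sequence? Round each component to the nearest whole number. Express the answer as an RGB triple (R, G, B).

With 8 swatches and endpoints inclusive, swatch 2 sits at t = (2 − 1)/(8 − 1) = 1/7 ≈ 0.1429.
#efadce → (239, 173, 206); #576771 → (87, 103, 113).
R = 239 + 0.1429 × (87 − 239) = 217.279 → 217
G = 173 + 0.1429 × (103 − 173) = 162.997 → 163
B = 206 + 0.1429 × (113 − 206) = 192.71 → 193

(217, 163, 193)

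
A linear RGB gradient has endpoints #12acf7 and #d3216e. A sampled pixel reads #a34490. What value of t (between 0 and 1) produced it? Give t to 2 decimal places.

Invert the lerp on the R channel (largest span, 193): t = (163 − 18) / (211 − 18) = 145/193 = 0.7513.
Check on G: (68 − 172)/(33 − 172) = 0.7482 ✓

0.75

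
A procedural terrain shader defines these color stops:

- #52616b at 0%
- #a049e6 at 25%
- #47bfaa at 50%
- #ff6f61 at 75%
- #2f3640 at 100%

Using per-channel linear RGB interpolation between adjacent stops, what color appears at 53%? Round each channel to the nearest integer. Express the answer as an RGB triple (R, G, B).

53% lies between the 50% and 75% stops, so the local fraction is t = (53 − 50)/(75 − 50) = 3/25 ≈ 0.12.
#47bfaa → (71, 191, 170); #ff6f61 → (255, 111, 97).
R = 71 + 0.12 × (255 − 71) = 93.08 → 93
G = 191 + 0.12 × (111 − 191) = 181.4 → 181
B = 170 + 0.12 × (97 − 170) = 161.24 → 161

(93, 181, 161)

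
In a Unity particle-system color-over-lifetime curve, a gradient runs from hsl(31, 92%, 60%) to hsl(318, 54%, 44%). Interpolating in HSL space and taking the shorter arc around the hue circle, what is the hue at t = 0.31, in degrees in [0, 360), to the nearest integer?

Hue: 318 − 31 = 287°, but |287| > 180 so the shorter arc goes the other way: Δh = 287 − 360 = -73°.
H = 31 + 0.31 × (-73) = 8.37 → 8°

8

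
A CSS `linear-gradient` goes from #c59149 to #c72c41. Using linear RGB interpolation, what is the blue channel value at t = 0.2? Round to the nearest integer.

71

B₁ = 73 (from #c59149), B₂ = 65 (from #c72c41).
B = 73 + 0.2 × (65 − 73) = 71.4 → 71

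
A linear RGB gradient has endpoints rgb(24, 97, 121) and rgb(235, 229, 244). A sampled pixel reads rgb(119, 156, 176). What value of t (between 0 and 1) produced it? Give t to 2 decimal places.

Invert the lerp on the R channel (largest span, 211): t = (119 − 24) / (235 − 24) = 95/211 = 0.45024.
Check on G: (156 − 97)/(229 − 97) = 0.447 ✓

0.45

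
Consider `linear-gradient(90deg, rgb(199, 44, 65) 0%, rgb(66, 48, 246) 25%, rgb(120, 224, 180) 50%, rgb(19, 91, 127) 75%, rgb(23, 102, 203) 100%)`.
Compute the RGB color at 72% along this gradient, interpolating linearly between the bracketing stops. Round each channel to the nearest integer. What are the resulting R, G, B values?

(31, 107, 133)

72% lies between the 50% and 75% stops, so the local fraction is t = (72 − 50)/(75 − 50) = 22/25 ≈ 0.88.
R = 120 + 0.88 × (19 − 120) = 31.12 → 31
G = 224 + 0.88 × (91 − 224) = 106.96 → 107
B = 180 + 0.88 × (127 − 180) = 133.36 → 133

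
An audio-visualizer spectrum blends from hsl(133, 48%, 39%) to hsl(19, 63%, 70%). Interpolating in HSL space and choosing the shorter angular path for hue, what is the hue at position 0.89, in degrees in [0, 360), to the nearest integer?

32

Hue arc: Δh = 19 − 133 = -114° (|Δh| ≤ 180, already the shorter path).
H = 133 + 0.89 × (-114) = 31.54 → 32°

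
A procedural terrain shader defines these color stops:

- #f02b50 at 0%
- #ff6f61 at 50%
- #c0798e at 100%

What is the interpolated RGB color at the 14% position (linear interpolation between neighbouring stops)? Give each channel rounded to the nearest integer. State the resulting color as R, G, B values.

14% lies between the 0% and 50% stops, so the local fraction is t = (14 − 0)/(50 − 0) = 14/50 ≈ 0.28.
#f02b50 → (240, 43, 80); #ff6f61 → (255, 111, 97).
R = 240 + 0.28 × (255 − 240) = 244.2 → 244
G = 43 + 0.28 × (111 − 43) = 62.04 → 62
B = 80 + 0.28 × (97 − 80) = 84.76 → 85

(244, 62, 85)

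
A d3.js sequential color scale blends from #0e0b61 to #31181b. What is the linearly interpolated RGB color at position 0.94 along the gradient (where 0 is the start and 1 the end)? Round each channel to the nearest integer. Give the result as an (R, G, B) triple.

(47, 23, 31)

#0e0b61 → (14, 11, 97); #31181b → (49, 24, 27).
R = 14 + 0.94 × (49 − 14) = 14 + 0.94 × 35 = 46.9 → 47
G = 11 + 0.94 × (24 − 11) = 11 + 0.94 × 13 = 23.22 → 23
B = 97 + 0.94 × (27 − 97) = 97 + 0.94 × -70 = 31.2 → 31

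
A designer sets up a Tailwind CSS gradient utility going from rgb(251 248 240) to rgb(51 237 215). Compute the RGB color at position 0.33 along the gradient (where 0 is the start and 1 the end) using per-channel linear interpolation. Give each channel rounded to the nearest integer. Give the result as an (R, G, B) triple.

R = 251 + 0.33 × (51 − 251) = 251 + 0.33 × -200 = 185 → 185
G = 248 + 0.33 × (237 − 248) = 248 + 0.33 × -11 = 244.37 → 244
B = 240 + 0.33 × (215 − 240) = 240 + 0.33 × -25 = 231.75 → 232
So the blended color is (185, 244, 232), about #b9f4e8.

(185, 244, 232)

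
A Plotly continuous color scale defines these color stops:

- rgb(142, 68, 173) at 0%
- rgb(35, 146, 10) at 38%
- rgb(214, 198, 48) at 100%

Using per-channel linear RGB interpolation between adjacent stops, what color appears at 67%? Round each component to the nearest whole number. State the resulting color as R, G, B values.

(119, 170, 28)

67% lies between the 38% and 100% stops, so the local fraction is t = (67 − 38)/(100 − 38) = 29/62 ≈ 0.4677.
R = 35 + 0.4677 × (214 − 35) = 118.718 → 119
G = 146 + 0.4677 × (198 − 146) = 170.32 → 170
B = 10 + 0.4677 × (48 − 10) = 27.773 → 28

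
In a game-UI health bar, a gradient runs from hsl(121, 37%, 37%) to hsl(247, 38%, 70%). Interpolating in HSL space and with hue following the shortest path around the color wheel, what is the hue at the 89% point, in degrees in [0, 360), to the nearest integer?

233

Hue arc: Δh = 247 − 121 = 126° (|Δh| ≤ 180, already the shorter path).
H = 121 + 0.89 × (126) = 233.14 → 233°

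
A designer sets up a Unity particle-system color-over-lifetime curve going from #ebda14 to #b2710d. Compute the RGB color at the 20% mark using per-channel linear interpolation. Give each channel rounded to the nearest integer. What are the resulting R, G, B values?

#ebda14 → (235, 218, 20); #b2710d → (178, 113, 13).
20% corresponds to t = 0.2.
R = 235 + 0.2 × (178 − 235) = 235 + 0.2 × -57 = 223.6 → 224
G = 218 + 0.2 × (113 − 218) = 218 + 0.2 × -105 = 197 → 197
B = 20 + 0.2 × (13 − 20) = 20 + 0.2 × -7 = 18.6 → 19

(224, 197, 19)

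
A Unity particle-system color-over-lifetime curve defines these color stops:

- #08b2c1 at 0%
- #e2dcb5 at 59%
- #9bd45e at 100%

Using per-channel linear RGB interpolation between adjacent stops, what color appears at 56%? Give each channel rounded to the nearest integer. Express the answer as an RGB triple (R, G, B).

(215, 218, 182)

56% lies between the 0% and 59% stops, so the local fraction is t = (56 − 0)/(59 − 0) = 56/59 ≈ 0.9492.
#08b2c1 → (8, 178, 193); #e2dcb5 → (226, 220, 181).
R = 8 + 0.9492 × (226 − 8) = 214.926 → 215
G = 178 + 0.9492 × (220 − 178) = 217.866 → 218
B = 193 + 0.9492 × (181 − 193) = 181.61 → 182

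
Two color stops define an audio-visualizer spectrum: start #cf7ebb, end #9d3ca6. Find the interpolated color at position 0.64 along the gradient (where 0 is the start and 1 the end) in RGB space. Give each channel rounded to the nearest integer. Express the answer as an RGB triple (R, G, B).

(175, 84, 174)

#cf7ebb → (207, 126, 187); #9d3ca6 → (157, 60, 166).
R = 207 + 0.64 × (157 − 207) = 207 + 0.64 × -50 = 175 → 175
G = 126 + 0.64 × (60 − 126) = 126 + 0.64 × -66 = 83.76 → 84
B = 187 + 0.64 × (166 − 187) = 187 + 0.64 × -21 = 173.56 → 174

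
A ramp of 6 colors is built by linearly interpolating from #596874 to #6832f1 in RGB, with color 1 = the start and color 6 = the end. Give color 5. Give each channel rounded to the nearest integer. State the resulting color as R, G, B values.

With 6 swatches and endpoints inclusive, swatch 5 sits at t = (5 − 1)/(6 − 1) = 4/5 ≈ 0.8.
#596874 → (89, 104, 116); #6832f1 → (104, 50, 241).
R = 89 + 0.8 × (104 − 89) = 101 → 101
G = 104 + 0.8 × (50 − 104) = 60.8 → 61
B = 116 + 0.8 × (241 − 116) = 216 → 216

(101, 61, 216)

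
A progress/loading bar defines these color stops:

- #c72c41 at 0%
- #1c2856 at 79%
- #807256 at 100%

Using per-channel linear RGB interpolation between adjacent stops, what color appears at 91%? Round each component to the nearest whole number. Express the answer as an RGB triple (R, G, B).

(85, 82, 86)

91% lies between the 79% and 100% stops, so the local fraction is t = (91 − 79)/(100 − 79) = 12/21 ≈ 0.5714.
#1c2856 → (28, 40, 86); #807256 → (128, 114, 86).
R = 28 + 0.5714 × (128 − 28) = 85.14 → 85
G = 40 + 0.5714 × (114 − 40) = 82.284 → 82
B = 86 + 0.5714 × (86 − 86) = 86 → 86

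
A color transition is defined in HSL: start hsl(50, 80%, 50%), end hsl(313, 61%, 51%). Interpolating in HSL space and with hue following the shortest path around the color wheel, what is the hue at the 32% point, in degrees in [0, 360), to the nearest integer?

Hue: 313 − 50 = 263°, but |263| > 180 so the shorter arc goes the other way: Δh = 263 − 360 = -97°.
H = 50 + 0.32 × (-97) = 18.96 → 19°

19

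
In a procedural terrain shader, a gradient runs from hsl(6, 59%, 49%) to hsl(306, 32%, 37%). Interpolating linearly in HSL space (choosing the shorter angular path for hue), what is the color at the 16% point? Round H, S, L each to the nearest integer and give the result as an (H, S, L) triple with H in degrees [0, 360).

Hue: 306 − 6 = 300°, but |300| > 180 so the shorter arc goes the other way: Δh = 300 − 360 = -60°.
H = 6 + 0.16 × (-60) = -3.6 → -4 → -4 mod 360 = 356°
S = 59 + 0.16 × (32 − 59) = 54.68 → 55%
L = 49 + 0.16 × (37 − 49) = 47.08 → 47%

(356, 55, 47)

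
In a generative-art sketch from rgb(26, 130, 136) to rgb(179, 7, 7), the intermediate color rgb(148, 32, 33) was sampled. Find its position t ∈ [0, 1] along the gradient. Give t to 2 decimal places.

Invert the lerp on the R channel (largest span, 153): t = (148 − 26) / (179 − 26) = 122/153 = 0.79739.
Check on G: (32 − 130)/(7 − 130) = 0.7967 ✓

0.80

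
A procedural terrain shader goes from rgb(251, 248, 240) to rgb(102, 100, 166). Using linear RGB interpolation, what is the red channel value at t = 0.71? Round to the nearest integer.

145

R = 251 + 0.71 × (102 − 251) = 145.21 → 145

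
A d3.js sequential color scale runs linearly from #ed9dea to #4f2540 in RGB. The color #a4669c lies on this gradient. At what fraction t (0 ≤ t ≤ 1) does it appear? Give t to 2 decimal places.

0.46

Invert the lerp on the B channel (largest span, 170): t = (156 − 234) / (64 − 234) = -78/-170 = 0.45882.
Check on R: (164 − 237)/(79 − 237) = 0.462 ✓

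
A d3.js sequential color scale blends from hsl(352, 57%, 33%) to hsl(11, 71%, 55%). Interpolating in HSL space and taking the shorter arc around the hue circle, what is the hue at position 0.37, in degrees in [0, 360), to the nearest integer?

359

Hue: 11 − 352 = -341°, but |-341| > 180 so the shorter arc goes the other way: Δh = -341 + 360 = 19°.
H = 352 + 0.37 × (19) = 359.03 → 359°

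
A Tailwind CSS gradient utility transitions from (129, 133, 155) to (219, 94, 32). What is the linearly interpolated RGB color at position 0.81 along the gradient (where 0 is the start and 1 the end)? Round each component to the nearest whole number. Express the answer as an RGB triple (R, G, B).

R = 129 + 0.81 × (219 − 129) = 129 + 0.81 × 90 = 201.9 → 202
G = 133 + 0.81 × (94 − 133) = 133 + 0.81 × -39 = 101.41 → 101
B = 155 + 0.81 × (32 − 155) = 155 + 0.81 × -123 = 55.37 → 55
So the blended color is (202, 101, 55), about #ca6537.

(202, 101, 55)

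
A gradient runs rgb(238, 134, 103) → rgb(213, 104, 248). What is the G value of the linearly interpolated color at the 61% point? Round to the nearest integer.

G = 134 + 0.61 × (104 − 134) = 115.7 → 116

116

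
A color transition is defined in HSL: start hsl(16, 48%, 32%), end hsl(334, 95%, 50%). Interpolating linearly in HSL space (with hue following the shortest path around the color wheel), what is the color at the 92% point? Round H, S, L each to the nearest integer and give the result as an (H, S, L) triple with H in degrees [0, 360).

Hue: 334 − 16 = 318°, but |318| > 180 so the shorter arc goes the other way: Δh = 318 − 360 = -42°.
H = 16 + 0.92 × (-42) = -22.64 → -23 → -23 mod 360 = 337°
S = 48 + 0.92 × (95 − 48) = 91.24 → 91%
L = 32 + 0.92 × (50 − 32) = 48.56 → 49%

(337, 91, 49)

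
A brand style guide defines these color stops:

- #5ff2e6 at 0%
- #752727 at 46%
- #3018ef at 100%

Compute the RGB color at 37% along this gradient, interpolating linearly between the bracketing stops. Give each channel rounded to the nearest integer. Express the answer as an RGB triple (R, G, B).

37% lies between the 0% and 46% stops, so the local fraction is t = (37 − 0)/(46 − 0) = 37/46 ≈ 0.8043.
#5ff2e6 → (95, 242, 230); #752727 → (117, 39, 39).
R = 95 + 0.8043 × (117 − 95) = 112.695 → 113
G = 242 + 0.8043 × (39 − 242) = 78.727 → 79
B = 230 + 0.8043 × (39 − 230) = 76.379 → 76

(113, 79, 76)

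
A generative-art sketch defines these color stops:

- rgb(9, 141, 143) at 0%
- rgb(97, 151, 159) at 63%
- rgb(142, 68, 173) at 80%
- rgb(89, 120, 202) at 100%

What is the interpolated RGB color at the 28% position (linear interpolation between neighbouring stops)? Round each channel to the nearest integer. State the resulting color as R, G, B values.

28% lies between the 0% and 63% stops, so the local fraction is t = (28 − 0)/(63 − 0) = 28/63 ≈ 0.4444.
R = 9 + 0.4444 × (97 − 9) = 48.107 → 48
G = 141 + 0.4444 × (151 − 141) = 145.444 → 145
B = 143 + 0.4444 × (159 − 143) = 150.11 → 150

(48, 145, 150)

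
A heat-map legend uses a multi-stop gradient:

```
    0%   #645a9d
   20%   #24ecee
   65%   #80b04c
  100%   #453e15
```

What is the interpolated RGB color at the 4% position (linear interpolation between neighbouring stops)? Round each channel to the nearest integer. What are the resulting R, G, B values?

4% lies between the 0% and 20% stops, so the local fraction is t = (4 − 0)/(20 − 0) = 4/20 ≈ 0.2.
#645a9d → (100, 90, 157); #24ecee → (36, 236, 238).
R = 100 + 0.2 × (36 − 100) = 87.2 → 87
G = 90 + 0.2 × (236 − 90) = 119.2 → 119
B = 157 + 0.2 × (238 − 157) = 173.2 → 173

(87, 119, 173)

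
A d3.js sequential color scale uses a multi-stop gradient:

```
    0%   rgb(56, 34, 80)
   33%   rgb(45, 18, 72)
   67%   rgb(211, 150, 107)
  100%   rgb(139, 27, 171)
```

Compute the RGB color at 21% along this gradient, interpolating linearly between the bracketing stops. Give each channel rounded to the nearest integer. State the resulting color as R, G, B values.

(49, 24, 75)

21% lies between the 0% and 33% stops, so the local fraction is t = (21 − 0)/(33 − 0) = 21/33 ≈ 0.6364.
R = 56 + 0.6364 × (45 − 56) = 49 → 49
G = 34 + 0.6364 × (18 − 34) = 23.818 → 24
B = 80 + 0.6364 × (72 − 80) = 74.909 → 75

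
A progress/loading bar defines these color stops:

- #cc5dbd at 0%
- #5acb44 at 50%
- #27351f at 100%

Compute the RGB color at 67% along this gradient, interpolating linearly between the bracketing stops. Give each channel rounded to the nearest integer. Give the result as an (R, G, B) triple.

67% lies between the 50% and 100% stops, so the local fraction is t = (67 − 50)/(100 − 50) = 17/50 ≈ 0.34.
#5acb44 → (90, 203, 68); #27351f → (39, 53, 31).
R = 90 + 0.34 × (39 − 90) = 72.66 → 73
G = 203 + 0.34 × (53 − 203) = 152 → 152
B = 68 + 0.34 × (31 − 68) = 55.42 → 55

(73, 152, 55)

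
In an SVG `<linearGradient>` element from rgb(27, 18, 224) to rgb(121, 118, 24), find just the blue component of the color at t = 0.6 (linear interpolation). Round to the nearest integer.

B = 224 + 0.6 × (24 − 224) = 104 → 104

104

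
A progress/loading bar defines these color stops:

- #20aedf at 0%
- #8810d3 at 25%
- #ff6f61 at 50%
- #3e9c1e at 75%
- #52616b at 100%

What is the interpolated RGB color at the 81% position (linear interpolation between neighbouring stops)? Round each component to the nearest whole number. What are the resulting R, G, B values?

81% lies between the 75% and 100% stops, so the local fraction is t = (81 − 75)/(100 − 75) = 6/25 ≈ 0.24.
#3e9c1e → (62, 156, 30); #52616b → (82, 97, 107).
R = 62 + 0.24 × (82 − 62) = 66.8 → 67
G = 156 + 0.24 × (97 − 156) = 141.84 → 142
B = 30 + 0.24 × (107 − 30) = 48.48 → 48

(67, 142, 48)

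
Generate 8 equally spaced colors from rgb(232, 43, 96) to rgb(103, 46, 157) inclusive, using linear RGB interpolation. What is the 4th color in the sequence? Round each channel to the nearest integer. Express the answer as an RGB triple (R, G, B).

(177, 44, 122)

With 8 swatches and endpoints inclusive, swatch 4 sits at t = (4 − 1)/(8 − 1) = 3/7 ≈ 0.4286.
R = 232 + 0.4286 × (103 − 232) = 176.711 → 177
G = 43 + 0.4286 × (46 − 43) = 44.286 → 44
B = 96 + 0.4286 × (157 − 96) = 122.145 → 122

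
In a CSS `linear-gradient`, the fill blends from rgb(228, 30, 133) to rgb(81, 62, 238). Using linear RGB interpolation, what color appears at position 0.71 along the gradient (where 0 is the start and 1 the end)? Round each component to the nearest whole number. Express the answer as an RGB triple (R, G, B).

(124, 53, 208)

R = 228 + 0.71 × (81 − 228) = 228 + 0.71 × -147 = 123.63 → 124
G = 30 + 0.71 × (62 − 30) = 30 + 0.71 × 32 = 52.72 → 53
B = 133 + 0.71 × (238 − 133) = 133 + 0.71 × 105 = 207.55 → 208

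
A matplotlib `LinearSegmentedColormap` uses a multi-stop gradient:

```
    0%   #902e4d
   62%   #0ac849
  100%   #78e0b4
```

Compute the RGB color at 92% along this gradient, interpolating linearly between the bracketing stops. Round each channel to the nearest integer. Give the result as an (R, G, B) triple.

92% lies between the 62% and 100% stops, so the local fraction is t = (92 − 62)/(100 − 62) = 30/38 ≈ 0.7895.
#0ac849 → (10, 200, 73); #78e0b4 → (120, 224, 180).
R = 10 + 0.7895 × (120 − 10) = 96.845 → 97
G = 200 + 0.7895 × (224 − 200) = 218.948 → 219
B = 73 + 0.7895 × (180 − 73) = 157.476 → 157

(97, 219, 157)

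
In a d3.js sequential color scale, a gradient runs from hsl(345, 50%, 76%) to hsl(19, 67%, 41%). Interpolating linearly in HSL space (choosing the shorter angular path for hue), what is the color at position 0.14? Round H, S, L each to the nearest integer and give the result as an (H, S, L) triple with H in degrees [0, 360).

(350, 52, 71)

Hue: 19 − 345 = -326°, but |-326| > 180 so the shorter arc goes the other way: Δh = -326 + 360 = 34°.
H = 345 + 0.14 × (34) = 349.76 → 350°
S = 50 + 0.14 × (67 − 50) = 52.38 → 52%
L = 76 + 0.14 × (41 − 76) = 71.1 → 71%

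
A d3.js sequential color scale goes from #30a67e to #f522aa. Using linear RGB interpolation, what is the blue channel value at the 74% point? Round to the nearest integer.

159

B₁ = 126 (from #30a67e), B₂ = 170 (from #f522aa).
B = 126 + 0.74 × (170 − 126) = 158.56 → 159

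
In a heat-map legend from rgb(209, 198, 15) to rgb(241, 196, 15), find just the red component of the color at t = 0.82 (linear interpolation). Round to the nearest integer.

R = 209 + 0.82 × (241 − 209) = 235.24 → 235

235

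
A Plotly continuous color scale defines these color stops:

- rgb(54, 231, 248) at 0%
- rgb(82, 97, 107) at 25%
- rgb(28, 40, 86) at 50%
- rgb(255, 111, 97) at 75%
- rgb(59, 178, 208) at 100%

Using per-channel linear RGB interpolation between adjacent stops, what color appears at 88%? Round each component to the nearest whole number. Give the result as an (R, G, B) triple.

88% lies between the 75% and 100% stops, so the local fraction is t = (88 − 75)/(100 − 75) = 13/25 ≈ 0.52.
R = 255 + 0.52 × (59 − 255) = 153.08 → 153
G = 111 + 0.52 × (178 − 111) = 145.84 → 146
B = 97 + 0.52 × (208 − 97) = 154.72 → 155

(153, 146, 155)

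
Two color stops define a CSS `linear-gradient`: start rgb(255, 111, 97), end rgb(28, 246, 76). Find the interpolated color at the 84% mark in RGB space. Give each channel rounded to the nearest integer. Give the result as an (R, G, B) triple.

84% corresponds to t = 0.84.
R = 255 + 0.84 × (28 − 255) = 255 + 0.84 × -227 = 64.32 → 64
G = 111 + 0.84 × (246 − 111) = 111 + 0.84 × 135 = 224.4 → 224
B = 97 + 0.84 × (76 − 97) = 97 + 0.84 × -21 = 79.36 → 79
So the blended color is (64, 224, 79), about #40e04f.

(64, 224, 79)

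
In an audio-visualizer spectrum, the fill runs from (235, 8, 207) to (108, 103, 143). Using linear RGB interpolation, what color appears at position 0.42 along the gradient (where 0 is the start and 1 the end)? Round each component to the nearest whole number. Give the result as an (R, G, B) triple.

(182, 48, 180)

R = 235 + 0.42 × (108 − 235) = 235 + 0.42 × -127 = 181.66 → 182
G = 8 + 0.42 × (103 − 8) = 8 + 0.42 × 95 = 47.9 → 48
B = 207 + 0.42 × (143 − 207) = 207 + 0.42 × -64 = 180.12 → 180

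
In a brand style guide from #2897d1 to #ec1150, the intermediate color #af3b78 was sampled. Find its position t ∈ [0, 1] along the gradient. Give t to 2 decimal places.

Invert the lerp on the R channel (largest span, 196): t = (175 − 40) / (236 − 40) = 135/196 = 0.68878.
Check on G: (59 − 151)/(17 − 151) = 0.6866 ✓

0.69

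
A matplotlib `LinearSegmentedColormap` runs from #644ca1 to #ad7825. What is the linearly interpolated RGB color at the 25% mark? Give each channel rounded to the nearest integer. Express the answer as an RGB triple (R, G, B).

#644ca1 → (100, 76, 161); #ad7825 → (173, 120, 37).
25% corresponds to t = 0.25.
R = 100 + 0.25 × (173 − 100) = 100 + 0.25 × 73 = 118.25 → 118
G = 76 + 0.25 × (120 − 76) = 76 + 0.25 × 44 = 87 → 87
B = 161 + 0.25 × (37 − 161) = 161 + 0.25 × -124 = 130 → 130

(118, 87, 130)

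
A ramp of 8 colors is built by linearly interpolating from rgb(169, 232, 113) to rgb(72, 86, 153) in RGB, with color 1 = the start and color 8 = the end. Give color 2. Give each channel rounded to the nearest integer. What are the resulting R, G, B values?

With 8 swatches and endpoints inclusive, swatch 2 sits at t = (2 − 1)/(8 − 1) = 1/7 ≈ 0.1429.
R = 169 + 0.1429 × (72 − 169) = 155.139 → 155
G = 232 + 0.1429 × (86 − 232) = 211.137 → 211
B = 113 + 0.1429 × (153 − 113) = 118.716 → 119

(155, 211, 119)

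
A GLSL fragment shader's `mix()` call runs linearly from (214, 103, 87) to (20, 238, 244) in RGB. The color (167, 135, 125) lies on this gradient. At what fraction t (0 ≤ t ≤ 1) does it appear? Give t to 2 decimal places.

0.24

Invert the lerp on the R channel (largest span, 194): t = (167 − 214) / (20 − 214) = -47/-194 = 0.24227.
Check on G: (135 − 103)/(238 − 103) = 0.237 ✓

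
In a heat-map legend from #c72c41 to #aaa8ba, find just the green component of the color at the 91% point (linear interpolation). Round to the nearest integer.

G₁ = 44 (from #c72c41), G₂ = 168 (from #aaa8ba).
G = 44 + 0.91 × (168 − 44) = 156.84 → 157

157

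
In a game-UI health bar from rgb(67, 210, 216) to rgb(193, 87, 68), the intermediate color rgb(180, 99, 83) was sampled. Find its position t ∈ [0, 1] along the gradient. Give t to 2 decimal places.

Invert the lerp on the B channel (largest span, 148): t = (83 − 216) / (68 − 216) = -133/-148 = 0.89865.
Check on R: (180 − 67)/(193 − 67) = 0.8968 ✓

0.90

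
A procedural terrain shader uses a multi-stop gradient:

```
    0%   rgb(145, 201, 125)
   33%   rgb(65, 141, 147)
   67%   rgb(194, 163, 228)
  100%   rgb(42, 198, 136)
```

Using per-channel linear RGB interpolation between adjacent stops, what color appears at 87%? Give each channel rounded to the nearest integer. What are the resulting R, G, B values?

87% lies between the 67% and 100% stops, so the local fraction is t = (87 − 67)/(100 − 67) = 20/33 ≈ 0.6061.
R = 194 + 0.6061 × (42 − 194) = 101.873 → 102
G = 163 + 0.6061 × (198 − 163) = 184.214 → 184
B = 228 + 0.6061 × (136 − 228) = 172.239 → 172

(102, 184, 172)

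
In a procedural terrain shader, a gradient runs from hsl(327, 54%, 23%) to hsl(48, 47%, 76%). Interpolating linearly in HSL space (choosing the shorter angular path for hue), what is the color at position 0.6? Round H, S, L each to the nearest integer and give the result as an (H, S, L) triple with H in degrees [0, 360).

(16, 50, 55)

Hue: 48 − 327 = -279°, but |-279| > 180 so the shorter arc goes the other way: Δh = -279 + 360 = 81°.
H = 327 + 0.6 × (81) = 375.6 → 376 → 376 mod 360 = 16°
S = 54 + 0.6 × (47 − 54) = 49.8 → 50%
L = 23 + 0.6 × (76 − 23) = 54.8 → 55%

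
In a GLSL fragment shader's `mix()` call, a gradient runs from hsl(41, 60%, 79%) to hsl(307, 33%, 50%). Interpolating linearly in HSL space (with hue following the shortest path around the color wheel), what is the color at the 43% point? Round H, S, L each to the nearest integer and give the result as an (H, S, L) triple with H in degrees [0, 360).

(1, 48, 67)

Hue: 307 − 41 = 266°, but |266| > 180 so the shorter arc goes the other way: Δh = 266 − 360 = -94°.
H = 41 + 0.43 × (-94) = 0.58 → 1°
S = 60 + 0.43 × (33 − 60) = 48.39 → 48%
L = 79 + 0.43 × (50 − 79) = 66.53 → 67%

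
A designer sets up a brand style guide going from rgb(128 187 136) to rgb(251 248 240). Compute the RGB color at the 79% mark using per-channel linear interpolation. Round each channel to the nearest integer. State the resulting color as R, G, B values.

(225, 235, 218)

79% corresponds to t = 0.79.
R = 128 + 0.79 × (251 − 128) = 128 + 0.79 × 123 = 225.17 → 225
G = 187 + 0.79 × (248 − 187) = 187 + 0.79 × 61 = 235.19 → 235
B = 136 + 0.79 × (240 − 136) = 136 + 0.79 × 104 = 218.16 → 218
So the blended color is (225, 235, 218), about #e1ebda.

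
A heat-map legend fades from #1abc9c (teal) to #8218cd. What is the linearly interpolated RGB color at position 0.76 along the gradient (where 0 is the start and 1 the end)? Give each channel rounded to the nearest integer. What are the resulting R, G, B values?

#1abc9c → (26, 188, 156); #8218cd → (130, 24, 205).
R = 26 + 0.76 × (130 − 26) = 26 + 0.76 × 104 = 105.04 → 105
G = 188 + 0.76 × (24 − 188) = 188 + 0.76 × -164 = 63.36 → 63
B = 156 + 0.76 × (205 − 156) = 156 + 0.76 × 49 = 193.24 → 193

(105, 63, 193)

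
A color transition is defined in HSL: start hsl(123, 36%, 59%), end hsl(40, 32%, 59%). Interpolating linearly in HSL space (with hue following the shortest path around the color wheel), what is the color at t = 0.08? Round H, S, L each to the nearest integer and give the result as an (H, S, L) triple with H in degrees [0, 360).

(116, 36, 59)

Hue arc: Δh = 40 − 123 = -83° (|Δh| ≤ 180, already the shorter path).
H = 123 + 0.08 × (-83) = 116.36 → 116°
S = 36 + 0.08 × (32 − 36) = 35.68 → 36%
L = 59 + 0.08 × (59 − 59) = 59 → 59%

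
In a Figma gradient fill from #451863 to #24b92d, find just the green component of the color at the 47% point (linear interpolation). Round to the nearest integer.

G₁ = 24 (from #451863), G₂ = 185 (from #24b92d).
G = 24 + 0.47 × (185 − 24) = 99.67 → 100

100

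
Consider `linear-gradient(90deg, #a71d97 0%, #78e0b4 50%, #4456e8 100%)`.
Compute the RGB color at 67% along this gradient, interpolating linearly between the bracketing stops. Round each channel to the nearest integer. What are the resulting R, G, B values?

(102, 177, 198)

67% lies between the 50% and 100% stops, so the local fraction is t = (67 − 50)/(100 − 50) = 17/50 ≈ 0.34.
#78e0b4 → (120, 224, 180); #4456e8 → (68, 86, 232).
R = 120 + 0.34 × (68 − 120) = 102.32 → 102
G = 224 + 0.34 × (86 − 224) = 177.08 → 177
B = 180 + 0.34 × (232 − 180) = 197.68 → 198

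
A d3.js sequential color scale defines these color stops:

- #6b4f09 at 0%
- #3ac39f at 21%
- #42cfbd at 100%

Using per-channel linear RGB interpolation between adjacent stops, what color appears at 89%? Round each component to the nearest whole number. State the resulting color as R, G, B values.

89% lies between the 21% and 100% stops, so the local fraction is t = (89 − 21)/(100 − 21) = 68/79 ≈ 0.8608.
#3ac39f → (58, 195, 159); #42cfbd → (66, 207, 189).
R = 58 + 0.8608 × (66 − 58) = 64.886 → 65
G = 195 + 0.8608 × (207 − 195) = 205.33 → 205
B = 159 + 0.8608 × (189 − 159) = 184.824 → 185

(65, 205, 185)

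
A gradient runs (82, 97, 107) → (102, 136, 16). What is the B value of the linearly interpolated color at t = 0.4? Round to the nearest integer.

B = 107 + 0.4 × (16 − 107) = 70.6 → 71

71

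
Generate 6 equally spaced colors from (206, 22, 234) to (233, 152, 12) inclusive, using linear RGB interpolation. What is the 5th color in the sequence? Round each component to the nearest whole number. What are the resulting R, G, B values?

With 6 swatches and endpoints inclusive, swatch 5 sits at t = (5 − 1)/(6 − 1) = 4/5 ≈ 0.8.
R = 206 + 0.8 × (233 − 206) = 227.6 → 228
G = 22 + 0.8 × (152 − 22) = 126 → 126
B = 234 + 0.8 × (12 − 234) = 56.4 → 56

(228, 126, 56)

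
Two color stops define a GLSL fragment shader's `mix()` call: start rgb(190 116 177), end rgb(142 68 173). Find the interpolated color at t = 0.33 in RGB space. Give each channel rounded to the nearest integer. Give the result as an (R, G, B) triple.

(174, 100, 176)

R = 190 + 0.33 × (142 − 190) = 190 + 0.33 × -48 = 174.16 → 174
G = 116 + 0.33 × (68 − 116) = 116 + 0.33 × -48 = 100.16 → 100
B = 177 + 0.33 × (173 − 177) = 177 + 0.33 × -4 = 175.68 → 176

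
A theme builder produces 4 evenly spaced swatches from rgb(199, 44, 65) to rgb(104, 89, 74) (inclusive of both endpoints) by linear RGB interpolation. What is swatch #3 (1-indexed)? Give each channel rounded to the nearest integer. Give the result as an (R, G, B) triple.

(136, 74, 71)

With 4 swatches and endpoints inclusive, swatch 3 sits at t = (3 − 1)/(4 − 1) = 2/3 ≈ 0.6667.
R = 199 + 0.6667 × (104 − 199) = 135.663 → 136
G = 44 + 0.6667 × (89 − 44) = 74.001 → 74
B = 65 + 0.6667 × (74 − 65) = 71 → 71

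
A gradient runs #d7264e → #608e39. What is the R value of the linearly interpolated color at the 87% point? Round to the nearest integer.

111

R₁ = 215 (from #d7264e), R₂ = 96 (from #608e39).
R = 215 + 0.87 × (96 − 215) = 111.47 → 111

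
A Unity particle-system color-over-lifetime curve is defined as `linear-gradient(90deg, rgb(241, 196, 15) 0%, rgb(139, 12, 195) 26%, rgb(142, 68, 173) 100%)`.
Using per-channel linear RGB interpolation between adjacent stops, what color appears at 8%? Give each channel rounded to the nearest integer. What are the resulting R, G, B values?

8% lies between the 0% and 26% stops, so the local fraction is t = (8 − 0)/(26 − 0) = 8/26 ≈ 0.3077.
R = 241 + 0.3077 × (139 − 241) = 209.615 → 210
G = 196 + 0.3077 × (12 − 196) = 139.383 → 139
B = 15 + 0.3077 × (195 − 15) = 70.386 → 70

(210, 139, 70)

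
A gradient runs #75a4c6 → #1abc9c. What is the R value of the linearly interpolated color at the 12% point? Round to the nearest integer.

106

R₁ = 117 (from #75a4c6), R₂ = 26 (from #1abc9c).
R = 117 + 0.12 × (26 − 117) = 106.08 → 106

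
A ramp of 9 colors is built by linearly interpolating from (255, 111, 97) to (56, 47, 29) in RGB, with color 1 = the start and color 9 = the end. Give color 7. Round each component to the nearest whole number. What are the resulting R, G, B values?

With 9 swatches and endpoints inclusive, swatch 7 sits at t = (7 − 1)/(9 − 1) = 6/8 ≈ 0.75.
R = 255 + 0.75 × (56 − 255) = 105.75 → 106
G = 111 + 0.75 × (47 − 111) = 63 → 63
B = 97 + 0.75 × (29 − 97) = 46 → 46

(106, 63, 46)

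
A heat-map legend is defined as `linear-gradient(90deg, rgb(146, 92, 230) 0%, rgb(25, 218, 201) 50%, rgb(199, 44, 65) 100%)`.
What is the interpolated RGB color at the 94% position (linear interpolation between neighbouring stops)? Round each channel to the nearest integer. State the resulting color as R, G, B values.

94% lies between the 50% and 100% stops, so the local fraction is t = (94 − 50)/(100 − 50) = 44/50 ≈ 0.88.
R = 25 + 0.88 × (199 − 25) = 178.12 → 178
G = 218 + 0.88 × (44 − 218) = 64.88 → 65
B = 201 + 0.88 × (65 − 201) = 81.32 → 81

(178, 65, 81)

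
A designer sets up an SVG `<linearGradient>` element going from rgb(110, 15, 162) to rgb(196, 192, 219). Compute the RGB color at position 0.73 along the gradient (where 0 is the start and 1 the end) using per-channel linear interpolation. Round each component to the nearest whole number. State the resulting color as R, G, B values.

R = 110 + 0.73 × (196 − 110) = 110 + 0.73 × 86 = 172.78 → 173
G = 15 + 0.73 × (192 − 15) = 15 + 0.73 × 177 = 144.21 → 144
B = 162 + 0.73 × (219 − 162) = 162 + 0.73 × 57 = 203.61 → 204
So the blended color is (173, 144, 204), about #ad90cc.

(173, 144, 204)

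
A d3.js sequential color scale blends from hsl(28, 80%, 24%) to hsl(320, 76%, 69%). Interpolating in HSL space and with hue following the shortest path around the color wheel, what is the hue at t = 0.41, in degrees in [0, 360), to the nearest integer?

Hue: 320 − 28 = 292°, but |292| > 180 so the shorter arc goes the other way: Δh = 292 − 360 = -68°.
H = 28 + 0.41 × (-68) = 0.12 → 0°

0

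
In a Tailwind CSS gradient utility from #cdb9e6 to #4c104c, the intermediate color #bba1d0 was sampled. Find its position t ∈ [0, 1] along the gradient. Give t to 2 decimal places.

Invert the lerp on the G channel (largest span, 169): t = (161 − 185) / (16 − 185) = -24/-169 = 0.14201.
Check on R: (187 − 205)/(76 − 205) = 0.1395 ✓

0.14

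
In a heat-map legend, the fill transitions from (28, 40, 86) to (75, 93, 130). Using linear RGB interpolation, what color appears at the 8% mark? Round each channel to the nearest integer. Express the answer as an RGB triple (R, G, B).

(32, 44, 90)

8% corresponds to t = 0.08.
R = 28 + 0.08 × (75 − 28) = 28 + 0.08 × 47 = 31.76 → 32
G = 40 + 0.08 × (93 − 40) = 40 + 0.08 × 53 = 44.24 → 44
B = 86 + 0.08 × (130 − 86) = 86 + 0.08 × 44 = 89.52 → 90
So the blended color is (32, 44, 90), about #202c5a.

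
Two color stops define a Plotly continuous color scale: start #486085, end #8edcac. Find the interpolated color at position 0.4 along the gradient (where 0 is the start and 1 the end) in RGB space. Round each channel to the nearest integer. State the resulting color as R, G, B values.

(100, 146, 149)

#486085 → (72, 96, 133); #8edcac → (142, 220, 172).
R = 72 + 0.4 × (142 − 72) = 72 + 0.4 × 70 = 100 → 100
G = 96 + 0.4 × (220 − 96) = 96 + 0.4 × 124 = 145.6 → 146
B = 133 + 0.4 × (172 − 133) = 133 + 0.4 × 39 = 148.6 → 149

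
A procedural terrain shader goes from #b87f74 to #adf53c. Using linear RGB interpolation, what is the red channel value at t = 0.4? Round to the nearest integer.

R₁ = 184 (from #b87f74), R₂ = 173 (from #adf53c).
R = 184 + 0.4 × (173 − 184) = 179.6 → 180

180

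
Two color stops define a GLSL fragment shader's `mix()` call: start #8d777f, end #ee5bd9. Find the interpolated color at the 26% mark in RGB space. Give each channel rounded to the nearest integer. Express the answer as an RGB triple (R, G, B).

(166, 112, 150)

#8d777f → (141, 119, 127); #ee5bd9 → (238, 91, 217).
26% corresponds to t = 0.26.
R = 141 + 0.26 × (238 − 141) = 141 + 0.26 × 97 = 166.22 → 166
G = 119 + 0.26 × (91 − 119) = 119 + 0.26 × -28 = 111.72 → 112
B = 127 + 0.26 × (217 − 127) = 127 + 0.26 × 90 = 150.4 → 150
So the blended color is (166, 112, 150), about #a67096.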